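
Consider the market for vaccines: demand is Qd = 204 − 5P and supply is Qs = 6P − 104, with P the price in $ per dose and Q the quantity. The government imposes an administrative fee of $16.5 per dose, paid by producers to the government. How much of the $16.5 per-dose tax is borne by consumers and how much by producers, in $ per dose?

Consumers bear $9 per dose; producers bear $7.5 per dose.

Without the tax, 204 − 5P = 6P − 104 gives 11P = 308, so P* = $28 and Q* = 64.
With the tax collected from producers, supply shifts: Qs = 6(P − 16.5) − 104.
New equilibrium: consumers pay $37, producers receive $20.5, Q = 19. (Wedge: Pb − Ps = 16.5.)
Burden on consumers: $9; on producers: $7.5. (They sum to $16.5.)
The less price-elastic side of the market bears the larger share of a per-unit tax.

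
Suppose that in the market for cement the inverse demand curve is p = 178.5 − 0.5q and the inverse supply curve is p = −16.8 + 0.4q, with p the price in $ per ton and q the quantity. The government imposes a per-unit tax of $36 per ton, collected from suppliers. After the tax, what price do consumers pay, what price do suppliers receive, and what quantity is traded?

Inverting to q(p) form: qd = 357 − 2p; qs = 2.5p + 42.
Before the tax: set 357 − 2p = 2.5p + 42 → p* = $70, q* = 217.
With the tax collected from suppliers, supply shifts: qs = 2.5(p − 36) + 42.
New equilibrium: consumers pay $90, suppliers receive $54, q = 177. (Wedge: pb − ps = 36.)
The less price-elastic side of the market bears the larger share of a per-unit tax.

Consumers pay $90; suppliers receive $54; quantity = 177.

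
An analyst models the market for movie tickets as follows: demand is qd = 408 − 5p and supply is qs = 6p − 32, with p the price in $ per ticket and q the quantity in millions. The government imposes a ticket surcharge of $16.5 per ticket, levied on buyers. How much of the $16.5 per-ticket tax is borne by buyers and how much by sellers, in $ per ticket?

Buyers bear $9 per ticket; sellers bear $7.5 per ticket.

Before the tax: set 408 − 5p = 6p − 32 → p* = $40, q* = 208.
With the tax collected from buyers, demand (in seller-price terms) shifts: qd = 408 − 5(p + 16.5).
Solving gives q = 163 with buyers paying $49 and sellers receiving $32.5 (the $16.5 wedge).
Burden on buyers: $9; on sellers: $7.5. (They sum to $16.5.)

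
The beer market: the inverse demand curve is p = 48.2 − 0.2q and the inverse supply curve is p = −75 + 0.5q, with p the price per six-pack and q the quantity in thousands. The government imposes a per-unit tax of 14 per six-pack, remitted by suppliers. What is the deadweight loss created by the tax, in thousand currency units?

Deadweight loss = 140 thousand.

Inverting to q(p) form: qd = 241 − 5p; qs = 2p + 150.
Before the tax: set 241 − 5p = 2p + 150 → p* = 13, q* = 176.
With the tax collected from suppliers, supply shifts: qs = 2(p − 14) + 150.
New equilibrium: consumers pay 17, suppliers receive 3, q = 156. (Wedge: pb − ps = 14.)
Quantity falls by |ΔQ| = |176 − 156| = 20.
DWL = ½ · t · |ΔQ| = ½ · 14 · 20 = 140.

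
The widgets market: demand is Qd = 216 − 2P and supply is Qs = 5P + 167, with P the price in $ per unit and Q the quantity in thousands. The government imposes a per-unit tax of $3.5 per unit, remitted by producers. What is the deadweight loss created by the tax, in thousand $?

Before the tax: set 216 − 2P = 5P + 167 → P* = $7, Q* = 202.
With the tax collected from producers, supply shifts: Qs = 5(P − 3.5) + 167.
New equilibrium: consumers pay $9.5, producers receive $6, Q = 197. (Wedge: Pb − Ps = 3.5.)
Quantity falls by |ΔQ| = |202 − 197| = 5.
DWL = ½ · t · |ΔQ| = ½ · 3.5 · 5 = $8.75.

Deadweight loss = $8.75 thousand.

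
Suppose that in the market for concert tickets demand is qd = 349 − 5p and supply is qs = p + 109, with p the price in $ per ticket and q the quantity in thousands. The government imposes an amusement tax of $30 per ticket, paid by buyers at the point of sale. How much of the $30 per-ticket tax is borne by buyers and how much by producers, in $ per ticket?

Before the tax: set 349 − 5p = p + 109 → p* = $40, q* = 149.
With the tax collected from buyers, demand (in seller-price terms) shifts: qd = 349 − 5(p + 30).
New equilibrium: buyers pay $45, producers receive $15, q = 124. (Wedge: pb − ps = 30.)
Burden on buyers: $5; on producers: $25. (They sum to $30.)

Buyers bear $5 per ticket; producers bear $25 per ticket.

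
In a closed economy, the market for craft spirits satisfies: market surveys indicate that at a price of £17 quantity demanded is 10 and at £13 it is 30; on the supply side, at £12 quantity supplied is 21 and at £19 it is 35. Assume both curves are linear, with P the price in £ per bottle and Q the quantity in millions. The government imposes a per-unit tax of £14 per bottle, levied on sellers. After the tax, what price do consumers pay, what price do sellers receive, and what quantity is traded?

Demand slope: (30 − 10)/(13 − 17) = -5, so Qd = 95 − 5P.
Supply slope: (35 − 21)/(19 − 12) = 2, so Qs = 2P − 3.
Before the tax: set 95 − 5P = 2P − 3 → P* = £14, Q* = 25.
With the tax collected from sellers, supply shifts: Qs = 2(P − 14) − 3.
New equilibrium: consumers pay £18, sellers receive £4, Q = 5. (Wedge: Pb − Ps = 14.)
The less price-elastic side of the market bears the larger share of a per-unit tax.

Consumers pay £18; sellers receive £4; quantity = 5.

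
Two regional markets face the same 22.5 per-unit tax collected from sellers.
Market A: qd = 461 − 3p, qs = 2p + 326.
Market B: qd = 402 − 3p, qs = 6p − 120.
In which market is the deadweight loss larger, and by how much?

Market A: pre-tax p* = 27, q* = 380; post-tax q = 353; deadweight loss = 303.75.
Market B: pre-tax p* = 58, q* = 228; post-tax q = 183; deadweight loss = 506.25.
Difference: 303.75 vs 506.25 → market B is larger by 202.5.

Market B, by 202.5.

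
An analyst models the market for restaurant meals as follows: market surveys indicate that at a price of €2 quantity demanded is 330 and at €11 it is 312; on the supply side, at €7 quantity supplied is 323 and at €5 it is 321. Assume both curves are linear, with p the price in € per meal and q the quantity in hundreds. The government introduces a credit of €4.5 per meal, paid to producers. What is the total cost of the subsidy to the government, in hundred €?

Government outlay = €1462.5 hundred.

Demand slope: (312 − 330)/(11 − 2) = -2, so qd = 334 − 2p.
Supply slope: (321 − 323)/(5 − 7) = 1, so qs = p + 316.
Before the subsidy: set 334 − 2p = p + 316 → p* = €6, q* = 322.
With a per-unit subsidy paid to producers, each receives p + 4.5 per unit sold, so supply becomes qs = (p + 4.5) + 316.
Solving gives q = 325 with consumers paying €4.5 and producers receiving €9 (the €4.5 wedge).
Outlay = t · Q = 4.5 · 325 = €1462.5.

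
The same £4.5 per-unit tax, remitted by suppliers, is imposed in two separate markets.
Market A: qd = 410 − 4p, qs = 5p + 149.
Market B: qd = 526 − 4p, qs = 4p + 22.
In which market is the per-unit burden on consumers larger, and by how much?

Market A: pre-tax p* = £29, q* = 294; post-tax q = 284; per-unit burden on consumers = £2.5.
Market B: pre-tax p* = £63, q* = 274; post-tax q = 265; per-unit burden on consumers = £2.25.
Difference: £2.5 vs £2.25 → market A is larger by £0.25.

Market A, by £0.25.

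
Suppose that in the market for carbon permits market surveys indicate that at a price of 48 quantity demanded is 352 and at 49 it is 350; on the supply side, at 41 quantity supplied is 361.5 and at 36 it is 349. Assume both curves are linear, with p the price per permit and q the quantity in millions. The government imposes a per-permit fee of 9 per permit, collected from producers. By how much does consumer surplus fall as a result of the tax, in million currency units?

Consumer surplus falls by 1795 million.

Demand slope: (350 − 352)/(49 − 48) = -2, so qd = 448 − 2p.
Supply slope: (349 − 361.5)/(36 − 41) = 2.5, so qs = 2.5p + 259.
Without the tax, 448 − 2p = 2.5p + 259 gives 4.5p = 189, so p* = 42 and q* = 364.
With the tax collected from producers, supply shifts: qs = 2.5(p − 9) + 259.
Solving gives q = 354 with buyers paying 47 and producers receiving 38 (the 9 wedge).
ΔCS is the trapezoid between Q = 354 and Q = 364 of height 5: ½ · (364 + 354) · 5 = 1795.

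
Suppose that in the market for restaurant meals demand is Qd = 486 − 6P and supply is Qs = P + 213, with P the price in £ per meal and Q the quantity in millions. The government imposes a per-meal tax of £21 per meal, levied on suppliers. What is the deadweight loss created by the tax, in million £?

Deadweight loss = £189 million.

Without the tax, 486 − 6P = P + 213 gives 7P = 273, so P* = £39 and Q* = 252.
With the tax collected from suppliers, supply shifts: Qs = (P − 21) + 213.
New equilibrium: consumers pay £42, suppliers receive £21, Q = 234. (Wedge: Pb − Ps = 21.)
Quantity falls by |ΔQ| = |252 − 234| = 18.
DWL = ½ · t · |ΔQ| = ½ · 21 · 18 = £189.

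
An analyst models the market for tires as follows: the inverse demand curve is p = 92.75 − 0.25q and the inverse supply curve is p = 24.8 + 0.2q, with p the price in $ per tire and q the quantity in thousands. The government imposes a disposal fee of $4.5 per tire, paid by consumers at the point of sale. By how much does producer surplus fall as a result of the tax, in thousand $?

Rewrite in direct form: qd = 371 − 4p and qs = 5p − 124.
Before the tax: set 371 − 4p = 5p − 124 → p* = $55, q* = 151.
With the tax collected from consumers, demand (in seller-price terms) shifts: qd = 371 − 4(p + 4.5).
Solving gives q = 141 with consumers paying $57.5 and sellers receiving $53 (the $4.5 wedge).
ΔPS is the trapezoid between Q = 141 and Q = 151 of height $2: ½ · (151 + 141) · 2 = $292.

Producer surplus falls by $292 thousand.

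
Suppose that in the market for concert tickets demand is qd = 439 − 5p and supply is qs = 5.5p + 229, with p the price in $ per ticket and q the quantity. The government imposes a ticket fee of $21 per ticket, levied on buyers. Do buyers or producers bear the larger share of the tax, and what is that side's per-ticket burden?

Buyers bear the larger share: $11 per ticket.

Before the tax: set 439 − 5p = 5.5p + 229 → p* = $20, q* = 339.
With the tax collected from buyers, demand (in seller-price terms) shifts: qd = 439 − 5(p + 21).
Solving gives q = 284 with buyers paying $31 and producers receiving $10 (the $21 wedge).
Per-ticket burden: buyers $11, producers $10.
Buyers take the larger share because demand is less price-elastic here (demand slope 5 vs supply slope 5.5).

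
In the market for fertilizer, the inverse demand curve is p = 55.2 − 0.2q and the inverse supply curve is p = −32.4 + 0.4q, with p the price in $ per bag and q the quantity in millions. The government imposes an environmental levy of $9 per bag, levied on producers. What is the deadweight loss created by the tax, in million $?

Inverting to q(p) form: qd = 276 − 5p; qs = 2.5p + 81.
Before the tax: set 276 − 5p = 2.5p + 81 → p* = $26, q* = 146.
With the tax collected from producers, supply shifts: qs = 2.5(p − 9) + 81.
New equilibrium: consumers pay $29, producers receive $20, q = 131. (Wedge: pb − ps = 9.)
Quantity falls by |ΔQ| = |146 − 131| = 15.
DWL = ½ · t · |ΔQ| = ½ · 9 · 15 = $67.5.

Deadweight loss = $67.5 million.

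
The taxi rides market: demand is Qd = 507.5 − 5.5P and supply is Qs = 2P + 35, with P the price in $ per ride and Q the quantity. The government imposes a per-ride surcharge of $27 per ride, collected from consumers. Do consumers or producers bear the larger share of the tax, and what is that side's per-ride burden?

Producers bear the larger share: $19.8 per ride.

Before the tax: set 507.5 − 5.5P = 2P + 35 → P* = $63, Q* = 161.
With the tax collected from consumers, demand (in seller-price terms) shifts: Qd = 507.5 − 5.5(P + 27).
New equilibrium: consumers pay $70.2, producers receive $43.2, Q = 121.4. (Wedge: Pb − Ps = 27.)
Per-ride burden: consumers $7.2, producers $19.8.
Producers take the larger share because supply is less price-elastic here (demand slope 5.5 vs supply slope 2).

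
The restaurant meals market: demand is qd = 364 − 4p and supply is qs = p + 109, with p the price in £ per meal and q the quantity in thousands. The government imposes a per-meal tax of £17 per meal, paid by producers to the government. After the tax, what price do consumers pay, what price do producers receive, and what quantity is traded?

Consumers pay £54.4; producers receive £37.4; quantity = 146.4.

Without the tax, 364 − 4p = p + 109 gives 5p = 255, so p* = £51 and q* = 160.
With the tax collected from producers, supply shifts: qs = (p − 17) + 109.
New equilibrium: consumers pay £54.4, producers receive £37.4, q = 146.4. (Wedge: pb − ps = 17.)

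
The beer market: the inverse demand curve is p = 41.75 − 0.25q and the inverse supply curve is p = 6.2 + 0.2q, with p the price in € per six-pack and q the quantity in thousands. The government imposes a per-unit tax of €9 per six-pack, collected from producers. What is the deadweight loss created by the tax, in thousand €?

Inverting to q(p) form: qd = 167 − 4p; qs = 5p − 31.
Before the tax: set 167 − 4p = 5p − 31 → p* = €22, q* = 79.
With the tax collected from producers, supply shifts: qs = 5(p − 9) − 31.
Solving gives q = 59 with buyers paying €27 and producers receiving €18 (the €9 wedge).
Quantity falls by |ΔQ| = |79 − 59| = 20.
DWL = ½ · t · |ΔQ| = ½ · 9 · 20 = €90.

Deadweight loss = €90 thousand.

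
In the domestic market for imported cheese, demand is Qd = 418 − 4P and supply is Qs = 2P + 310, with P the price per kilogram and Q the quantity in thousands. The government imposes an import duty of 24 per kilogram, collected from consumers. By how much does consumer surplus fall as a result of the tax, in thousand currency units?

Consumer surplus falls by 2640 thousand.

Before the tax: set 418 − 4P = 2P + 310 → P* = 18, Q* = 346.
With the tax collected from consumers, demand (in seller-price terms) shifts: Qd = 418 − 4(P + 24).
New equilibrium: consumers pay 26, suppliers receive 2, Q = 314. (Wedge: Pb − Ps = 24.)
ΔCS is the trapezoid between Q = 314 and Q = 346 of height 8: ½ · (346 + 314) · 8 = 2640.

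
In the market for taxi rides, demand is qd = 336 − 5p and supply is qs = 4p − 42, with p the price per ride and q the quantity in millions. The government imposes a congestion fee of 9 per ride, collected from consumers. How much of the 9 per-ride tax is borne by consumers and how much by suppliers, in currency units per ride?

Consumers bear 4 per ride; suppliers bear 5 per ride.

Without the tax, 336 − 5p = 4p − 42 gives 9p = 378, so p* = 42 and q* = 126.
With the tax collected from consumers, demand (in seller-price terms) shifts: qd = 336 − 5(p + 9).
New equilibrium: consumers pay 46, suppliers receive 37, q = 106. (Wedge: pb − ps = 9.)
Burden on consumers: 4; on suppliers: 5. (They sum to 9.)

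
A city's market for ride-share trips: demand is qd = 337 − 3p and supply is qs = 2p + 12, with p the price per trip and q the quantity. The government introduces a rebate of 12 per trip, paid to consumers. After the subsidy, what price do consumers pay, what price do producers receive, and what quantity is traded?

Before the subsidy: set 337 − 3p = 2p + 12 → p* = 65, q* = 142.
With a per-unit subsidy paid to consumers, each effectively pays p − 12, so demand becomes qd = 337 − 3(p − 12).
New equilibrium: consumers pay 60.2, producers receive 72.2, q = 156.4. (Wedge: pb − ps = −12.)

Consumers pay 60.2; producers receive 72.2; quantity = 156.4.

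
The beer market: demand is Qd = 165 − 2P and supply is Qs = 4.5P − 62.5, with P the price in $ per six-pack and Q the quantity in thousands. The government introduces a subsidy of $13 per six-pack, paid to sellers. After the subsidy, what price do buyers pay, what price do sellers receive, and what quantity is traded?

Without the subsidy, 165 − 2P = 4.5P − 62.5 gives 6.5P = 227.5, so P* = $35 and Q* = 95.
With a per-unit subsidy paid to sellers, each receives P + 13 per unit sold, so supply becomes Qs = 4.5(P + 13) − 62.5.
Solving gives Q = 113 with buyers paying $26 and sellers receiving $39 (the $13 wedge).

Buyers pay $26; sellers receive $39; quantity = 113.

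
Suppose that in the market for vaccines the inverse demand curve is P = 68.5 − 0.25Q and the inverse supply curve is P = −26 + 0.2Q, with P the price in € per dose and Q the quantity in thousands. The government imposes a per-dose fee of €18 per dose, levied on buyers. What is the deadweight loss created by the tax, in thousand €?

Deadweight loss = €360 thousand.

Inverting to Q(P) form: Qd = 274 − 4P; Qs = 5P + 130.
Before the tax: set 274 − 4P = 5P + 130 → P* = €16, Q* = 210.
With the tax collected from buyers, demand (in seller-price terms) shifts: Qd = 274 − 4(P + 18).
New equilibrium: buyers pay €26, producers receive €8, Q = 170. (Wedge: Pb − Ps = 18.)
Quantity falls by |ΔQ| = |210 − 170| = 40.
DWL = ½ · t · |ΔQ| = ½ · 18 · 40 = €360.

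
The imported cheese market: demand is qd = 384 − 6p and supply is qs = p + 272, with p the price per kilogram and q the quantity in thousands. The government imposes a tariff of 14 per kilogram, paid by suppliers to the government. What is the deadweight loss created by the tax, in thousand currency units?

Deadweight loss = 84 thousand.

Before the tax: set 384 − 6p = p + 272 → p* = 16, q* = 288.
With the tax collected from suppliers, supply shifts: qs = (p − 14) + 272.
Solving gives q = 276 with buyers paying 18 and suppliers receiving 4 (the 14 wedge).
Quantity falls by |ΔQ| = |288 − 276| = 12.
DWL = ½ · t · |ΔQ| = ½ · 14 · 12 = 84.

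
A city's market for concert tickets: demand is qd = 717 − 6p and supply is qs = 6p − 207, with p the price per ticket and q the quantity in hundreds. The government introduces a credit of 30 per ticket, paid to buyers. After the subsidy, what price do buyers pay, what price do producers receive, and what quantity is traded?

Buyers pay 62; producers receive 92; quantity = 345.

Before the subsidy: set 717 − 6p = 6p − 207 → p* = 77, q* = 255.
With a per-unit subsidy paid to buyers, each effectively pays p − 30, so demand becomes qd = 717 − 6(p − 30).
New equilibrium: buyers pay 62, producers receive 92, q = 345. (Wedge: pb − ps = −30.)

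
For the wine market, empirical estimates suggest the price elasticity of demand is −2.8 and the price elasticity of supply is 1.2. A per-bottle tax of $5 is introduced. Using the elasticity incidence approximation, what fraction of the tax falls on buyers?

Incidence ratio: buyers' share ≈ εs / (εs + |εd|) = 1.2 / (1.2 + 2.8) = 0.3.
Supply is the less elastic side, so buyers bear the smaller share.

Buyers' share ≈ 0.3.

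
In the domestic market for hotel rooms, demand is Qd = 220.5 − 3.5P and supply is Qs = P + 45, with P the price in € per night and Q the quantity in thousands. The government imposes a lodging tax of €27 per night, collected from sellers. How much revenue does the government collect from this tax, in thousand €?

Without the tax, 220.5 − 3.5P = P + 45 gives 4.5P = 175.5, so P* = €39 and Q* = 84.
With the tax collected from sellers, supply shifts: Qs = (P − 27) + 45.
New equilibrium: buyers pay €45, sellers receive €18, Q = 63. (Wedge: Pb − Ps = 27.)
Revenue = t · Q = 27 · 63 = €1701.

Tax revenue = €1701 thousand.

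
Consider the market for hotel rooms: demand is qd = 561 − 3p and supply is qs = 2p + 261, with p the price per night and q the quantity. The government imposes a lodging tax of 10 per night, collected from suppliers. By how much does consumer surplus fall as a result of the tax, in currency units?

Consumer surplus falls by 1500.

Before the tax: set 561 − 3p = 2p + 261 → p* = 60, q* = 381.
With the tax collected from suppliers, supply shifts: qs = 2(p − 10) + 261.
Solving gives q = 369 with consumers paying 64 and suppliers receiving 54 (the 10 wedge).
ΔCS is the trapezoid between Q = 369 and Q = 381 of height 4: ½ · (381 + 369) · 4 = 1500.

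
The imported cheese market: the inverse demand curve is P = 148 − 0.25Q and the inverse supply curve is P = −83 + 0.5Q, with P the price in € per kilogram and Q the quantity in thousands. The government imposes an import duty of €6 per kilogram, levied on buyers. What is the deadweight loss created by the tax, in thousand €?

Deadweight loss = €24 thousand.

Inverting to Q(P) form: Qd = 592 − 4P; Qs = 2P + 166.
Before the tax: set 592 − 4P = 2P + 166 → P* = €71, Q* = 308.
With the tax collected from buyers, demand (in seller-price terms) shifts: Qd = 592 − 4(P + 6).
New equilibrium: buyers pay €73, sellers receive €67, Q = 300. (Wedge: Pb − Ps = 6.)
Quantity falls by |ΔQ| = |308 − 300| = 8.
DWL = ½ · t · |ΔQ| = ½ · 6 · 8 = €24.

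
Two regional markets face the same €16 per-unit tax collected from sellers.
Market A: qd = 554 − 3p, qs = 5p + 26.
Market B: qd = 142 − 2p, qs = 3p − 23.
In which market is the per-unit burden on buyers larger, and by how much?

Market A: pre-tax p* = €66, q* = 356; post-tax q = 326; per-unit burden on buyers = €10.
Market B: pre-tax p* = €33, q* = 76; post-tax q = 56.8; per-unit burden on buyers = €9.6.
Difference: €10 vs €9.6 → market A is larger by €0.4.

Market A, by €0.4.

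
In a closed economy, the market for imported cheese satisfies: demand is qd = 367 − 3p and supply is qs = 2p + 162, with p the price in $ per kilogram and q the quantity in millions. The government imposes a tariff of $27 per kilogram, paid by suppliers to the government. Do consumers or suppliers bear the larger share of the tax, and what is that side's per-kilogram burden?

Suppliers bear the larger share: $16.2 per kilogram.

Without the tax, 367 − 3p = 2p + 162 gives 5p = 205, so p* = $41 and q* = 244.
With the tax collected from suppliers, supply shifts: qs = 2(p − 27) + 162.
Solving gives q = 211.6 with consumers paying $51.8 and suppliers receiving $24.8 (the $27 wedge).
Per-kilogram burden: consumers $10.8, suppliers $16.2.
Suppliers take the larger share because supply is less price-elastic here (demand slope 3 vs supply slope 2).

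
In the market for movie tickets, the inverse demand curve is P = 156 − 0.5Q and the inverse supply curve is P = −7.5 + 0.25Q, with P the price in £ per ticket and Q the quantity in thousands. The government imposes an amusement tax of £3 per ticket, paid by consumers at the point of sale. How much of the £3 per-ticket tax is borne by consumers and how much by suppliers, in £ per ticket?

Rewrite in direct form: Qd = 312 − 2P and Qs = 4P + 30.
Without the tax, 312 − 2P = 4P + 30 gives 6P = 282, so P* = £47 and Q* = 218.
With the tax collected from consumers, demand (in seller-price terms) shifts: Qd = 312 − 2(P + 3).
New equilibrium: consumers pay £49, suppliers receive £46, Q = 214. (Wedge: Pb − Ps = 3.)
Burden on consumers: £2; on suppliers: £1. (They sum to £3.)
The less price-elastic side of the market bears the larger share of a per-unit tax.

Consumers bear £2 per ticket; suppliers bear £1 per ticket.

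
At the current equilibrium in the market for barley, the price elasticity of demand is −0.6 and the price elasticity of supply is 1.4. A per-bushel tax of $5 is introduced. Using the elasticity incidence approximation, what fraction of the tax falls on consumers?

Consumers' share ≈ 0.7.

Incidence ratio: consumers' share ≈ εs / (εs + |εd|) = 1.4 / (1.4 + 0.6) = 0.7.
Supply is the more elastic side, so consumers bear the larger share.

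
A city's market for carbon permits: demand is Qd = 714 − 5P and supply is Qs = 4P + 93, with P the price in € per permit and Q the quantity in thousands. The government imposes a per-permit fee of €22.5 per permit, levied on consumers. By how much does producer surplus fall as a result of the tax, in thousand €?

Without the tax, 714 − 5P = 4P + 93 gives 9P = 621, so P* = €69 and Q* = 369.
With the tax collected from consumers, demand (in seller-price terms) shifts: Qd = 714 − 5(P + 22.5).
New equilibrium: consumers pay €79, suppliers receive €56.5, Q = 319. (Wedge: Pb − Ps = 22.5.)
ΔPS is the trapezoid between Q = 319 and Q = 369 of height €12.5: ½ · (369 + 319) · 12.5 = €4300.

Producer surplus falls by €4300 thousand.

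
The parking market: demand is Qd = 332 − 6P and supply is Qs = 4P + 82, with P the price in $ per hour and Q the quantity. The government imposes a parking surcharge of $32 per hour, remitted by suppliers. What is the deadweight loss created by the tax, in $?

Deadweight loss = $1228.8.

Without the tax, 332 − 6P = 4P + 82 gives 10P = 250, so P* = $25 and Q* = 182.
With the tax collected from suppliers, supply shifts: Qs = 4(P − 32) + 82.
Solving gives Q = 105.2 with consumers paying $37.8 and suppliers receiving $5.8 (the $32 wedge).
Quantity falls by |ΔQ| = |182 − 105.2| = 76.8.
DWL = ½ · t · |ΔQ| = ½ · 32 · 76.8 = $1228.8.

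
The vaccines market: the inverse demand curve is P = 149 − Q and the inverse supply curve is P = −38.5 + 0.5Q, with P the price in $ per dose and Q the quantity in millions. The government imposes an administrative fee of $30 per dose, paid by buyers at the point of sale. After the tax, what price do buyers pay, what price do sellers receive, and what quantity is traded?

Buyers pay $44; sellers receive $14; quantity = 105.

Inverting to Q(P) form: Qd = 149 − P; Qs = 2P + 77.
Without the tax, 149 − P = 2P + 77 gives 3P = 72, so P* = $24 and Q* = 125.
With the tax collected from buyers, demand (in seller-price terms) shifts: Qd = 149 − (P + 30).
New equilibrium: buyers pay $44, sellers receive $14, Q = 105. (Wedge: Pb − Ps = 30.)
The less price-elastic side of the market bears the larger share of a per-unit tax.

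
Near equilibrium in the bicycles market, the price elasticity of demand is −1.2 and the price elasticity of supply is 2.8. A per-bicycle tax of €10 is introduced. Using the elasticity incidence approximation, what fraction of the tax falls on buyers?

Buyers' share ≈ 0.7.

Incidence ratio: buyers' share ≈ εs / (εs + |εd|) = 2.8 / (2.8 + 1.2) = 0.7.
Supply is the more elastic side, so buyers bear the larger share.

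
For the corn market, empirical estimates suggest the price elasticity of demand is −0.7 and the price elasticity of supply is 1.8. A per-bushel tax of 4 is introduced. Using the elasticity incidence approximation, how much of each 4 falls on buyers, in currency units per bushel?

Buyers bear ≈ 2.88 per bushel.

Incidence ratio: buyers' share ≈ εs / (εs + |εd|) = 1.8 / (1.8 + 0.7) = 0.72.
So buyers bear ≈ 0.72 × 4 = 2.88; sellers bear 1.12.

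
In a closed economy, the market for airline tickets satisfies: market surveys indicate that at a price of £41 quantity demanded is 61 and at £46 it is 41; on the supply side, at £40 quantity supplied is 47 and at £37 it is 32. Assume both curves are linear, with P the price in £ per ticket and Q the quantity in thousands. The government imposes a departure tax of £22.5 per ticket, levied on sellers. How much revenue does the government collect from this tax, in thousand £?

Tax revenue = £157.5 thousand.

Demand slope: (41 − 61)/(46 − 41) = -4, so Qd = 225 − 4P.
Supply slope: (32 − 47)/(37 − 40) = 5, so Qs = 5P − 153.
Before the tax: set 225 − 4P = 5P − 153 → P* = £42, Q* = 57.
With the tax collected from sellers, supply shifts: Qs = 5(P − 22.5) − 153.
Solving gives Q = 7 with consumers paying £54.5 and sellers receiving £32 (the £22.5 wedge).
Revenue = t · Q = 22.5 · 7 = £157.5.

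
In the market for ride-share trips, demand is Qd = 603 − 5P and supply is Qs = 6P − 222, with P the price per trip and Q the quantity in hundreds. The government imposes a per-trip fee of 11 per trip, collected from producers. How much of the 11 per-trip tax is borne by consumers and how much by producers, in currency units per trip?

Consumers bear 6 per trip; producers bear 5 per trip.

Without the tax, 603 − 5P = 6P − 222 gives 11P = 825, so P* = 75 and Q* = 228.
With the tax collected from producers, supply shifts: Qs = 6(P − 11) − 222.
New equilibrium: consumers pay 81, producers receive 70, Q = 198. (Wedge: Pb − Ps = 11.)
Burden on consumers: 6; on producers: 5. (They sum to 11.)
The less price-elastic side of the market bears the larger share of a per-unit tax.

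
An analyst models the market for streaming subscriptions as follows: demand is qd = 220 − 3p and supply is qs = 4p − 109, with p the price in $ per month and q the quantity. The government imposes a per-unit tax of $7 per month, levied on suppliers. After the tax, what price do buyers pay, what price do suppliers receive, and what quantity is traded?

Buyers pay $51; suppliers receive $44; quantity = 67.

Without the tax, 220 − 3p = 4p − 109 gives 7p = 329, so p* = $47 and q* = 79.
With the tax collected from suppliers, supply shifts: qs = 4(p − 7) − 109.
Solving gives q = 67 with buyers paying $51 and suppliers receiving $44 (the $7 wedge).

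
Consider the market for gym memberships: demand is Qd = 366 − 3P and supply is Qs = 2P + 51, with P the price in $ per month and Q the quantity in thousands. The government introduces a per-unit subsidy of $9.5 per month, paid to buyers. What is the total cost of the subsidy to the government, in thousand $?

Government outlay = $1789.8 thousand.

Before the subsidy: set 366 − 3P = 2P + 51 → P* = $63, Q* = 177.
With a per-unit subsidy paid to buyers, each effectively pays P − 9.5, so demand becomes Qd = 366 − 3(P − 9.5).
New equilibrium: buyers pay $59.2, producers receive $68.7, Q = 188.4. (Wedge: Pb − Ps = −9.5.)
Outlay = t · Q = 9.5 · 188.4 = $1789.8.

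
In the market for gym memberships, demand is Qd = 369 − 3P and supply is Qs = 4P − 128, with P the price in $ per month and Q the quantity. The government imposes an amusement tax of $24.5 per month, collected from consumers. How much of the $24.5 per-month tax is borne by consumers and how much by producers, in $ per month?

Before the tax: set 369 − 3P = 4P − 128 → P* = $71, Q* = 156.
With the tax collected from consumers, demand (in seller-price terms) shifts: Qd = 369 − 3(P + 24.5).
New equilibrium: consumers pay $85, producers receive $60.5, Q = 114. (Wedge: Pb − Ps = 24.5.)
Burden on consumers: $14; on producers: $10.5. (They sum to $24.5.)

Consumers bear $14 per month; producers bear $10.5 per month.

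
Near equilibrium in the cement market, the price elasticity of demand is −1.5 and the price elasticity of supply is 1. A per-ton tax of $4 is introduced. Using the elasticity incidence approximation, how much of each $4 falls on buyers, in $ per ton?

Buyers bear ≈ $1.6 per ton.

Incidence ratio: buyers' share ≈ εs / (εs + |εd|) = 1 / (1 + 1.5) = 0.4.
So buyers bear ≈ 0.4 × $4 = $1.6; sellers bear $2.4.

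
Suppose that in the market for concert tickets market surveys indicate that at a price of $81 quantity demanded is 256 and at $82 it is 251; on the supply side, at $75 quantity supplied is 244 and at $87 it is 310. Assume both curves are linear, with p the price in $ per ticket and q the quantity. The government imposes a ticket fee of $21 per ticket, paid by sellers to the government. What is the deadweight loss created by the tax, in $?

Deadweight loss = $577.5.

Demand slope: (251 − 256)/(82 − 81) = -5, so qd = 661 − 5p.
Supply slope: (310 − 244)/(87 − 75) = 5.5, so qs = 5.5p − 168.5.
Before the tax: set 661 − 5p = 5.5p − 168.5 → p* = $79, q* = 266.
With the tax collected from sellers, supply shifts: qs = 5.5(p − 21) − 168.5.
Solving gives q = 211 with consumers paying $90 and sellers receiving $69 (the $21 wedge).
Quantity falls by |ΔQ| = |266 − 211| = 55.
DWL = ½ · t · |ΔQ| = ½ · 21 · 55 = $577.5.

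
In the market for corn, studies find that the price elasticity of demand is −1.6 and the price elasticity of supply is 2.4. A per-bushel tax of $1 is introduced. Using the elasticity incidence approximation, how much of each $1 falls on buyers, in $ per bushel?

Buyers bear ≈ $0.6 per bushel.

Incidence ratio: buyers' share ≈ εs / (εs + |εd|) = 2.4 / (2.4 + 1.6) = 0.6.
So buyers bear ≈ 0.6 × $1 = $0.6; suppliers bear $0.4.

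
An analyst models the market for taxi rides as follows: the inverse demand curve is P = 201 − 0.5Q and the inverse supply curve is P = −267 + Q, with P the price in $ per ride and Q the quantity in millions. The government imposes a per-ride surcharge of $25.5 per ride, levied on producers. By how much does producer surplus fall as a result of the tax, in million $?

Rewrite in direct form: Qd = 402 − 2P and Qs = P + 267.
Without the tax, 402 − 2P = P + 267 gives 3P = 135, so P* = $45 and Q* = 312.
With the tax collected from producers, supply shifts: Qs = (P − 25.5) + 267.
New equilibrium: consumers pay $53.5, producers receive $28, Q = 295. (Wedge: Pb − Ps = 25.5.)
ΔPS is the trapezoid between Q = 295 and Q = 312 of height $17: ½ · (312 + 295) · 17 = $5159.5.

Producer surplus falls by $5159.5 million.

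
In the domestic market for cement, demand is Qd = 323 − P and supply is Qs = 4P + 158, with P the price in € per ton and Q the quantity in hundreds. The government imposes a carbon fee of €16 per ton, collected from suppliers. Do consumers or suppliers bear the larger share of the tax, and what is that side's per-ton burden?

Consumers bear the larger share: €12.8 per ton.

Before the tax: set 323 − P = 4P + 158 → P* = €33, Q* = 290.
With the tax collected from suppliers, supply shifts: Qs = 4(P − 16) + 158.
Solving gives Q = 277.2 with consumers paying €45.8 and suppliers receiving €29.8 (the €16 wedge).
Per-ton burden: consumers €12.8, suppliers €3.2.
Consumers take the larger share because demand is less price-elastic here (demand slope 1 vs supply slope 4).
The less price-elastic side of the market bears the larger share of a per-unit tax.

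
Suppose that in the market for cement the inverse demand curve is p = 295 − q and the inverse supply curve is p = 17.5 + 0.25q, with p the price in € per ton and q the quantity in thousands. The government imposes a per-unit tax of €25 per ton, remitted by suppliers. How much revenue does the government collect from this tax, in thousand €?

Tax revenue = €5050 thousand.

Rewrite in direct form: qd = 295 − p and qs = 4p − 70.
Before the tax: set 295 − p = 4p − 70 → p* = €73, q* = 222.
With the tax collected from suppliers, supply shifts: qs = 4(p − 25) − 70.
New equilibrium: buyers pay €93, suppliers receive €68, q = 202. (Wedge: pb − ps = 25.)
Revenue = t · Q = 25 · 202 = €5050.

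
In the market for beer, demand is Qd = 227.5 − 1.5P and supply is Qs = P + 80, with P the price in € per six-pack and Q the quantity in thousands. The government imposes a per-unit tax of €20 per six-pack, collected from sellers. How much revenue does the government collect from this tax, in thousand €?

Tax revenue = €2540 thousand.

Without the tax, 227.5 − 1.5P = P + 80 gives 2.5P = 147.5, so P* = €59 and Q* = 139.
With the tax collected from sellers, supply shifts: Qs = (P − 20) + 80.
New equilibrium: consumers pay €67, sellers receive €47, Q = 127. (Wedge: Pb − Ps = 20.)
Revenue = t · Q = 20 · 127 = €2540.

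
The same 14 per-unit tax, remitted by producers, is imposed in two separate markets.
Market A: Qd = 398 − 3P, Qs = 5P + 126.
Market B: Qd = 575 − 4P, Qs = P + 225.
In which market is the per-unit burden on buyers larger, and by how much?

Market A: pre-tax P* = 34, Q* = 296; post-tax Q = 269.75; per-unit burden on buyers = 8.75.
Market B: pre-tax P* = 70, Q* = 295; post-tax Q = 283.8; per-unit burden on buyers = 2.8.
Difference: 8.75 vs 2.8 → market A is larger by 5.95.

Market A, by 5.95.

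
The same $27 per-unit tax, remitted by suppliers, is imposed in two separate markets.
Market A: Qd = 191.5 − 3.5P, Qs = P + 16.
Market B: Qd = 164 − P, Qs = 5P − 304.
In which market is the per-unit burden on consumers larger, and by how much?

Market B, by $16.5.

Market A: pre-tax P* = $39, Q* = 55; post-tax Q = 34; per-unit burden on consumers = $6.
Market B: pre-tax P* = $78, Q* = 86; post-tax Q = 63.5; per-unit burden on consumers = $22.5.
Difference: $6 vs $22.5 → market B is larger by $16.5.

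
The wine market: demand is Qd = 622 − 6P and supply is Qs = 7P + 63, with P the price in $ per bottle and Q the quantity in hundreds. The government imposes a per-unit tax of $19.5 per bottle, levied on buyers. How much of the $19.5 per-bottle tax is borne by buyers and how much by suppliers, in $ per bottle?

Without the tax, 622 − 6P = 7P + 63 gives 13P = 559, so P* = $43 and Q* = 364.
With the tax collected from buyers, demand (in seller-price terms) shifts: Qd = 622 − 6(P + 19.5).
Solving gives Q = 301 with buyers paying $53.5 and suppliers receiving $34 (the $19.5 wedge).
Burden on buyers: $10.5; on suppliers: $9. (They sum to $19.5.)

Buyers bear $10.5 per bottle; suppliers bear $9 per bottle.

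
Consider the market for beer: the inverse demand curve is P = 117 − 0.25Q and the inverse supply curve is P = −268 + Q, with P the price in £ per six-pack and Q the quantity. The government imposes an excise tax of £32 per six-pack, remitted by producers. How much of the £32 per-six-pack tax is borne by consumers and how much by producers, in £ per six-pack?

Inverting to Q(P) form: Qd = 468 − 4P; Qs = P + 268.
Before the tax: set 468 − 4P = P + 268 → P* = £40, Q* = 308.
With the tax collected from producers, supply shifts: Qs = (P − 32) + 268.
New equilibrium: consumers pay £46.4, producers receive £14.4, Q = 282.4. (Wedge: Pb − Ps = 32.)
Burden on consumers: £6.4; on producers: £25.6. (They sum to £32.)

Consumers bear £6.4 per six-pack; producers bear £25.6 per six-pack.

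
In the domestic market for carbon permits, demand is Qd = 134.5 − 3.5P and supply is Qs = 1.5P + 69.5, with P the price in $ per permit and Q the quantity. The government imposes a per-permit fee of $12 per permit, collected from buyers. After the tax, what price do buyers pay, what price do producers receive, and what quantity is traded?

Buyers pay $16.6; producers receive $4.6; quantity = 76.4.

Before the tax: set 134.5 − 3.5P = 1.5P + 69.5 → P* = $13, Q* = 89.
With the tax collected from buyers, demand (in seller-price terms) shifts: Qd = 134.5 − 3.5(P + 12).
New equilibrium: buyers pay $16.6, producers receive $4.6, Q = 76.4. (Wedge: Pb − Ps = 12.)
The less price-elastic side of the market bears the larger share of a per-unit tax.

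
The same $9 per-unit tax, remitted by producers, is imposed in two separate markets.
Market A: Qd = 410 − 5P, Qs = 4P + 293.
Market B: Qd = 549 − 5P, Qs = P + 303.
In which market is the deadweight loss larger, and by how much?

Market A: pre-tax P* = $13, Q* = 345; post-tax Q = 325; deadweight loss = $90.
Market B: pre-tax P* = $41, Q* = 344; post-tax Q = 336.5; deadweight loss = $33.75.
Difference: $90 vs $33.75 → market A is larger by $56.25.

Market A, by $56.25.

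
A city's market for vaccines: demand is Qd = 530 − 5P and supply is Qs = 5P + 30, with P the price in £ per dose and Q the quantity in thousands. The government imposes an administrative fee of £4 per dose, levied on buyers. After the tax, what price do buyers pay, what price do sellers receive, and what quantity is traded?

Without the tax, 530 − 5P = 5P + 30 gives 10P = 500, so P* = £50 and Q* = 280.
With the tax collected from buyers, demand (in seller-price terms) shifts: Qd = 530 − 5(P + 4).
New equilibrium: buyers pay £52, sellers receive £48, Q = 270. (Wedge: Pb − Ps = 4.)
The less price-elastic side of the market bears the larger share of a per-unit tax.

Buyers pay £52; sellers receive £48; quantity = 270.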